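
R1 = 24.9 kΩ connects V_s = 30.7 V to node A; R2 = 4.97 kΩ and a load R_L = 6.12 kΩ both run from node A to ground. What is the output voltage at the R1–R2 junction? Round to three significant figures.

V_out ≈ 3.05 V

First combine the lower leg with the load: R2 ‖ R_L = 2.743 kΩ.
Now apply the divider: V_out = 30.7 × 0.09922 = 3.046 V.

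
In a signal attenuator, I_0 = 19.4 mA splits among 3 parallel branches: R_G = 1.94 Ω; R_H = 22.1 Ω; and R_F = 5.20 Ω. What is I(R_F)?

I ≈ 4.95 mA

Total conductance ΣG = 1/1.94 + 1/22.1 + 1/5.20 = 0.7530 (units of 1/Ω).
By the current-divider rule, I = I_0 · G_k/ΣG = 19.4 × 0.2554 = 4.954 mA.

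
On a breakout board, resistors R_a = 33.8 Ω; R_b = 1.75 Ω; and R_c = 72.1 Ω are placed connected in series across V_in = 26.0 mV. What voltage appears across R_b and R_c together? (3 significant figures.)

Total series resistance ΣR = 33.8 + 1.75 + 72.1 = 107.6 Ω.
R_{R_b..R_c} = 1.75 + 72.1 = 73.85 Ω.
By the voltage-divider rule, V = 26.0 × 73.85/107.6 = 17.84 mV.

V ≈ 17.8 mV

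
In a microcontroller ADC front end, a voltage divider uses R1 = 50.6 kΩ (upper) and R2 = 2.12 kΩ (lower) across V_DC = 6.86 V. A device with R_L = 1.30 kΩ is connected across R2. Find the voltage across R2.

V_out ≈ 0.108 V

First combine the lower leg with the load: R2 ‖ R_L = 0.8058 kΩ.
Voltage divider with the loaded lower leg: V_out = 6.86 × 0.8058/(50.6 + 0.8058) = 6.86 × 0.01568 = 0.1075 V.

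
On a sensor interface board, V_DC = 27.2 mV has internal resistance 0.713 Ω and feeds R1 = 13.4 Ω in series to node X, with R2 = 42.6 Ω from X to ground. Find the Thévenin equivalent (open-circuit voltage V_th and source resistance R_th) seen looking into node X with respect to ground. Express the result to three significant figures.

R1' = 0.713 + 13.4 = 14.11 Ω (source resistance + R1).
With X open, the divider is unloaded: V_th = 27.2 × 42.6/56.71 = 20.43 mV.
Zeroing V_DC shorts the top of R1' to ground, so R_th = R1' ‖ R2 = 10.60 Ω.

V_th ≈ 20.4 mV, R_th ≈ 10.6 Ω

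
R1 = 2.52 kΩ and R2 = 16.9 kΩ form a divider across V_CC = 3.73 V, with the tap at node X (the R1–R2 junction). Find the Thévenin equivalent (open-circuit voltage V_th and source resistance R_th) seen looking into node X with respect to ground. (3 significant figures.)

V_th is the unloaded tap voltage: V_CC · R2/(R1+R2) = 3.73 × 0.8702 = 3.246 V.
With V_CC suppressed (replaced by a short), R_th = R1 ‖ R2 = (2.520 × 16.9)/(2.520 + 16.9) = 2.193 kΩ.

V_th ≈ 3.25 V, R_th ≈ 2.19 kΩ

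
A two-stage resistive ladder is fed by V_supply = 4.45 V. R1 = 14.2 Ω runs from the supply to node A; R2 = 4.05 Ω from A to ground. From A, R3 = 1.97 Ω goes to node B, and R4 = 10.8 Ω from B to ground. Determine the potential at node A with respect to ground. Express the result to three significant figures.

V_A ≈ 0.792 V

The second stage (R3 + R4 = 12.77 Ω) loads node A in parallel with R2.
R2 ‖ (R3+R4) = 3.075 Ω.
V_A = 4.45 × 3.075/(14.2 + 3.075) = 0.7921 V.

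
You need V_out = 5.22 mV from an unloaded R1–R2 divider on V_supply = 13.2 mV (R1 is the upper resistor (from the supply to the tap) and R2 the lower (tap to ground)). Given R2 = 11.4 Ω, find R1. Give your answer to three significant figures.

R1 ≈ 17.4 Ω

The divider ratio is R2/(R1+R2) = 5.22/13.2 = 0.3955.
So R1 = R2 · (V_supply/V_out − 1) = 11.4 × (13.2/5.22 − 1) = 11.4 × 1.529 = 17.43 Ω.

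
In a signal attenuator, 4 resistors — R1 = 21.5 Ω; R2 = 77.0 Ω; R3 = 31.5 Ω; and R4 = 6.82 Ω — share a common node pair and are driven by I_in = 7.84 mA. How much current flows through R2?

Total conductance ΣG = 1/21.5 + 1/77.0 + 1/31.5 + 1/6.82 = 0.2379 (units of 1/Ω).
By the current-divider rule, I = I_in · G_k/ΣG = 7.84 × 0.05460 = 0.4280 mA.

I ≈ 0.428 mA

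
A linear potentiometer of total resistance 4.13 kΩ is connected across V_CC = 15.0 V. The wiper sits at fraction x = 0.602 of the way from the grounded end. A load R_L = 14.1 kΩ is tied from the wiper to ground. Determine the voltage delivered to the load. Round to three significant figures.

V_out ≈ 8.44 V

The pot divides into 1.644 kΩ above the wiper and 2.486 kΩ below.
R_L loads the lower segment: effective lower R = 2.114 kΩ.
V_out = 15.0 × 2.114/(1.644 + 2.114) = 8.438 V.
(Unloaded: V_out = x·V_CC = 9.03 V.)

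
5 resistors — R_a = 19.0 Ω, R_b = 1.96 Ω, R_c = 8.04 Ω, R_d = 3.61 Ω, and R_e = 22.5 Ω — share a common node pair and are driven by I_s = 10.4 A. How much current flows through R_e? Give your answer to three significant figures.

I ≈ 0.458 A

Total conductance ΣG = 1/19.0 + 1/1.96 + 1/8.04 + 1/3.61 + 1/22.5 = 1.009 (units of 1/Ω).
Current divider: I(R_e) = I_s · G_k/ΣG = 10.4 × (0.04444/1.009) = 10.4 × 0.04406 = 0.4583 A.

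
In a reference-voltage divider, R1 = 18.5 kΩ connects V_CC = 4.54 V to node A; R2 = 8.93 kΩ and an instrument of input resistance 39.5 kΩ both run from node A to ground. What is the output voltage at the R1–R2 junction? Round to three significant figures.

The load sits in parallel with R2, giving an effective lower resistance R2' = R2·R_L/(R2+R_L) = 7.283 kΩ.
Voltage divider with the loaded lower leg: V_out = 4.54 × 7.283/(18.5 + 7.283) = 4.54 × 0.2825 = 1.282 V.

V_out ≈ 1.28 V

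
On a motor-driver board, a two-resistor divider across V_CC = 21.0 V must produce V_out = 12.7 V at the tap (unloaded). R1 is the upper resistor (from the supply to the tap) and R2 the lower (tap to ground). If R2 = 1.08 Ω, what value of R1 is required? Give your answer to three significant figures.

R1 ≈ 0.706 Ω

V_out/V_CC = R2/(R1+R2) = 0.6048.
R1 = R2·(1/k − 1) = 1.08 × 0.6535 = 0.7058 Ω.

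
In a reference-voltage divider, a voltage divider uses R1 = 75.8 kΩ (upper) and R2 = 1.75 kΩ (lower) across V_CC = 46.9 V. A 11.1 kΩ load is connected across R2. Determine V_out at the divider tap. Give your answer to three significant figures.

First combine the lower leg with the load: R2 ‖ R_L = 1.512 kΩ.
Now apply the divider: V_out = 46.9 × 0.01955 = 0.9170 V.
(Unloaded it would be 1.06 V; the load pulls it down.)

V_out ≈ 0.917 V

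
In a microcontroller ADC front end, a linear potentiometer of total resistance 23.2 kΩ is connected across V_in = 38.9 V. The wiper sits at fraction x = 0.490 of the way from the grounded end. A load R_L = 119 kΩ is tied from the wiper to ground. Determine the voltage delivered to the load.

Lower segment x·R_p = 11.37 kΩ; upper segment (1−x)·R_p = 11.83 kΩ.
Lower segment in parallel with the load: 11.37 ‖ 119 = 10.38 kΩ.
V_out = 38.9 × 10.38/(11.83 + 10.38) = 18.18 V.

V_out ≈ 18.2 V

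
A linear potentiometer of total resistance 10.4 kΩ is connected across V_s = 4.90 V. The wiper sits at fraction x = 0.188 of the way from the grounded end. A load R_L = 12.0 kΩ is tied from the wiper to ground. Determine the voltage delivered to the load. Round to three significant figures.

The pot divides into 8.445 kΩ above the wiper and 1.955 kΩ below.
R_L loads the lower segment: effective lower R = 1.681 kΩ.
Loaded-divider output: V_out = 4.90 × 0.1660 = 0.8136 V.
(Unloaded: V_out = x·V_s = 0.921 V.)

V_out ≈ 0.814 V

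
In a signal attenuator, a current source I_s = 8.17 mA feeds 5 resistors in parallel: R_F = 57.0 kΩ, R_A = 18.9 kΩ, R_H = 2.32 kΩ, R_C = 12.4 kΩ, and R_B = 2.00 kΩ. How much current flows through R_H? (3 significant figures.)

ΣG = 1/57.0 + 1/18.9 + 1/2.32 + 1/12.4 + 1/2.00 = 1.082.
Current divider: I(R_H) = I_s · G_k/ΣG = 8.17 × (0.4310/1.082) = 8.17 × 0.3983 = 3.254 mA.

I ≈ 3.25 mA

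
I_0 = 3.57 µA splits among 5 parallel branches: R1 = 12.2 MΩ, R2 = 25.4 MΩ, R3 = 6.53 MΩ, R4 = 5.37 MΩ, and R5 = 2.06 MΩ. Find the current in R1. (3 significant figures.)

ΣG = 1/12.2 + 1/25.4 + 1/6.53 + 1/5.37 + 1/2.06 = 0.9461.
Current divider: I(R1) = I_0 · G_k/ΣG = 3.57 × (0.08197/0.9461) = 3.57 × 0.08663 = 0.3093 µA.

I ≈ 0.309 µA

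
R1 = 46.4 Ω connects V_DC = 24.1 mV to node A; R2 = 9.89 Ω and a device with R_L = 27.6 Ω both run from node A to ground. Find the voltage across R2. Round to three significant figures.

R2 ‖ R_L = (9.89 × 27.6)/(9.89 + 27.6) = 7.281 Ω.
Then V_out = V_DC · R2'/(R1 + R2') = 24.1 × 7.281/53.68 = 3.269 mV.
(Unloaded it would be 4.23 mV; the load pulls it down.)

V_out ≈ 3.27 mV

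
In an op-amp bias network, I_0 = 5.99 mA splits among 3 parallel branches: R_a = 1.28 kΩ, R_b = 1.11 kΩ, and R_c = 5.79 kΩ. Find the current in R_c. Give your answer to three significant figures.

Total conductance ΣG = 1/1.28 + 1/1.11 + 1/5.79 = 1.855 (units of 1/kΩ).
Current divider: I(R_c) = I_0 · G_k/ΣG = 5.99 × (0.1727/1.855) = 5.99 × 0.09311 = 0.5577 mA.

I ≈ 0.558 mA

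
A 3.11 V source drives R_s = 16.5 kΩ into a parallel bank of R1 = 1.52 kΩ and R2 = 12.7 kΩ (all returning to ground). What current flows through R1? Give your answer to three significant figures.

I ≈ 0.156 mA

Parallel bank: R_p = 1/(1/1.52 + 1/12.7) = 1.358 kΩ.
V_A by voltage divider: V_A = 3.11 × 1.358/(16.5 + 1.358) = 0.2364 V.
Branch current I = V_A/R1 = 0.2364/1.52 = 0.1555 mA.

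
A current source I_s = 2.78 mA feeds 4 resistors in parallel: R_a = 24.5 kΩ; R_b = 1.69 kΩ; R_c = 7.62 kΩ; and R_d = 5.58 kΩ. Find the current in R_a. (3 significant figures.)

ΣG = 1/24.5 + 1/1.69 + 1/7.62 + 1/5.58 = 0.9430.
Current divider: I(R_a) = I_s · G_k/ΣG = 2.78 × (0.04082/0.9430) = 2.78 × 0.04328 = 0.1203 mA.

I ≈ 0.120 mA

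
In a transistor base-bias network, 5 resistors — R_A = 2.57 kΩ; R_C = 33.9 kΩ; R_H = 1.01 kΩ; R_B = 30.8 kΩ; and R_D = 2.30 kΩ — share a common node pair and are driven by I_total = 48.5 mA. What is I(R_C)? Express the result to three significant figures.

ΣG = 1/2.57 + 1/33.9 + 1/1.01 + 1/30.8 + 1/2.30 = 1.876.
Current divider: I(R_C) = I_total · G_k/ΣG = 48.5 × (0.02950/1.876) = 48.5 × 0.01572 = 0.7626 mA.

I ≈ 0.763 mA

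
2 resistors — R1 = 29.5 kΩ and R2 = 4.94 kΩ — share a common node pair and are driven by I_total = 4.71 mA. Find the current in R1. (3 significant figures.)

For two parallel branches, I_k = I_total · (other R)/(sum of R).
So I = 4.71 × 4.94/34.44 = 0.6756 mA.

I ≈ 0.676 mA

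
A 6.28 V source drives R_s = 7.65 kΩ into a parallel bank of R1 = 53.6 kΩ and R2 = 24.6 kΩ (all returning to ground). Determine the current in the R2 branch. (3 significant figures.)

I ≈ 0.176 mA

Parallel bank: R_p = 1/(1/53.6 + 1/24.6) = 16.86 kΩ.
Node voltage V_A = V_CC · R_p/(R_s + R_p) = 6.28 × 0.6879 = 4.320 V.
Branch current I = V_A/R2 = 4.320/24.6 = 0.1756 mA.
(Equivalently: I_total = 0.2562 mA, then current-divider fraction G_k/ΣG = 0.6854.)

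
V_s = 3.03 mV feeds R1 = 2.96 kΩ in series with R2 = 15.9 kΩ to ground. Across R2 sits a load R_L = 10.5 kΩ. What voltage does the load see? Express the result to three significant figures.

First combine the lower leg with the load: R2 ‖ R_L = 6.324 kΩ.
Now apply the divider: V_out = 3.03 × 0.6812 = 2.064 mV.

V_out ≈ 2.06 mV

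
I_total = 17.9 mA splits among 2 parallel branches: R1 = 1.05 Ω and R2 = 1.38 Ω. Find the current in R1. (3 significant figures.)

I ≈ 10.2 mA

Two-branch current divider: I_k = I_total · R_other/(R_1 + R_2).
So I = 17.9 × 1.38/2.430 = 10.17 mA.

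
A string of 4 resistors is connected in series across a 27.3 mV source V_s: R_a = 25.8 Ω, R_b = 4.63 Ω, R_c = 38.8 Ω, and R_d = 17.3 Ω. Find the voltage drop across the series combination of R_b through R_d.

Total series resistance ΣR = 25.8 + 4.63 + 38.8 + 17.3 = 86.53 Ω.
R_{R_b..R_d} = 4.63 + 38.8 + 17.3 = 60.73 Ω.
Voltage divider: V = V_s · (60.73 / 86.53) = 27.3 × 0.7018 = 19.16 mV.

V ≈ 19.2 mV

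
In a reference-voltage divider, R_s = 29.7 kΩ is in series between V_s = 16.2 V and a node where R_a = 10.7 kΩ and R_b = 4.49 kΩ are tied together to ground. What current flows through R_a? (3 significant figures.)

Parallel bank: R_p = 1/(1/10.7 + 1/4.49) = 3.163 kΩ.
Node voltage V_A = V_s · R_p/(R_s + R_p) = 16.2 × 0.09624 = 1.559 V.
Branch current I = V_A/R_a = 1.559/10.7 = 0.1457 mA.

I ≈ 0.146 mA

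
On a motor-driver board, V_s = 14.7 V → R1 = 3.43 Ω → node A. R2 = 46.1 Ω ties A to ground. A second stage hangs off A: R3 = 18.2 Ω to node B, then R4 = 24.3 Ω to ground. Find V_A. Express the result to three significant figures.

V_A ≈ 12.7 V

The second stage (R3 + R4 = 42.50 Ω) loads node A in parallel with R2.
R2 ‖ (R3+R4) = 22.11 Ω.
First divider: V_A = V_s · 22.11/(3.43 + 22.11) = 12.73 V.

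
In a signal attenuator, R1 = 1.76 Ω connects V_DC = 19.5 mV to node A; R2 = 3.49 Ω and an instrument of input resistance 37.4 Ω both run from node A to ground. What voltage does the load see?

The load sits in parallel with R2, giving an effective lower resistance R2' = R2·R_L/(R2+R_L) = 3.192 Ω.
Now apply the divider: V_out = 19.5 × 0.6446 = 12.57 mV.

V_out ≈ 12.6 mV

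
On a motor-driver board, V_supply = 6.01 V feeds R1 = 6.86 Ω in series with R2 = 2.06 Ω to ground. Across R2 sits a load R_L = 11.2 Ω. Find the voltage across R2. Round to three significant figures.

First combine the lower leg with the load: R2 ‖ R_L = 1.740 Ω.
Voltage divider with the loaded lower leg: V_out = 6.01 × 1.740/(6.86 + 1.740) = 6.01 × 0.2023 = 1.216 V.

V_out ≈ 1.22 V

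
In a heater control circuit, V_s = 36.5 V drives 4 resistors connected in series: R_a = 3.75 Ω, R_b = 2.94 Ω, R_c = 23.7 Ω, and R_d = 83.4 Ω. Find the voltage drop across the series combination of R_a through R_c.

Total series resistance ΣR = 3.75 + 2.94 + 23.7 + 83.4 = 113.8 Ω.
R_{R_a..R_c} = 3.75 + 2.94 + 23.7 = 30.39 Ω.
V = V_s · R/ΣR = 36.5 × 0.2671 = 9.748 V.

V ≈ 9.75 V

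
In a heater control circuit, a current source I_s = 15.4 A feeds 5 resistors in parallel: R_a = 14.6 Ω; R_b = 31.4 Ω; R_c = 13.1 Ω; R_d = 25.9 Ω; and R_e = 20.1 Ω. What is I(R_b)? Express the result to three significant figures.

I ≈ 1.85 A

ΣG = 1/14.6 + 1/31.4 + 1/13.1 + 1/25.9 + 1/20.1 = 0.2650.
Current divider: I(R_b) = I_s · G_k/ΣG = 15.4 × (0.03185/0.2650) = 15.4 × 0.1202 = 1.850 A.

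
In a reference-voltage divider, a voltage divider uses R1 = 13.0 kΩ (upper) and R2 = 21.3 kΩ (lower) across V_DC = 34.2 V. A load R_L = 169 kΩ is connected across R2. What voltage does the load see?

V_out ≈ 20.3 V

The load sits in parallel with R2, giving an effective lower resistance R2' = R2·R_L/(R2+R_L) = 18.92 kΩ.
Now apply the divider: V_out = 34.2 × 0.5927 = 20.27 V.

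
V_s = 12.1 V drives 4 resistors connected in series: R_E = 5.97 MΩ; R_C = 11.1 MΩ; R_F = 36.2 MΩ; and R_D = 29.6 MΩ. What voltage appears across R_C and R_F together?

V ≈ 6.91 V

ΣR = 5.97 + 11.1 + 36.2 + 29.6 = 82.87 MΩ.
R_{R_C..R_F} = 11.1 + 36.2 = 47.30 MΩ.
V = V_s · R/ΣR = 12.1 × 0.5708 = 6.906 V.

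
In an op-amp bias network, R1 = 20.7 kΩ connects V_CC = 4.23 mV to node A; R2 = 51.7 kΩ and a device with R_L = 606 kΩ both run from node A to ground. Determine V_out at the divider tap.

First combine the lower leg with the load: R2 ‖ R_L = 47.64 kΩ.
Now apply the divider: V_out = 4.23 × 0.6971 = 2.949 mV.

V_out ≈ 2.95 mV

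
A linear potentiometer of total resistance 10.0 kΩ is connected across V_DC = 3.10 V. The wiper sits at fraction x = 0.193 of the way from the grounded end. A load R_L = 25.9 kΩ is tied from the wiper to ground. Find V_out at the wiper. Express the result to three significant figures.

V_out ≈ 0.564 V

Lower segment x·R_p = 1.930 kΩ; upper segment (1−x)·R_p = 8.070 kΩ.
R_L loads the lower segment: effective lower R = 1.796 kΩ.
Loaded-divider output: V_out = 3.10 × 0.1821 = 0.5644 V.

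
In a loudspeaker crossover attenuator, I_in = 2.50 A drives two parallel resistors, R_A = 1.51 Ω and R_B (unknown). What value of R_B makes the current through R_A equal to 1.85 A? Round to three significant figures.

Two-branch current divider: I_A = I_in · R_B/(R_A + R_B).
With f = 0.7400, R_B = R_A · f/(1−f) = 1.51 × 2.846 = 4.298 Ω.

R_B ≈ 4.30 Ω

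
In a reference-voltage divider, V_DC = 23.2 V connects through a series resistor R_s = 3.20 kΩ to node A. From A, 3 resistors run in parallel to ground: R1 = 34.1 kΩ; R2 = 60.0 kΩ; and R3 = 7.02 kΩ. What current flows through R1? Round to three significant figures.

I ≈ 0.424 mA

Parallel bank: R_p = 1/(1/34.1 + 1/60.0 + 1/7.02) = 5.307 kΩ.
V_A by voltage divider: V_A = 23.2 × 5.307/(3.20 + 5.307) = 14.47 V.
I(R1) = V_A / R1 = 14.47/34.1 = 0.4244 mA.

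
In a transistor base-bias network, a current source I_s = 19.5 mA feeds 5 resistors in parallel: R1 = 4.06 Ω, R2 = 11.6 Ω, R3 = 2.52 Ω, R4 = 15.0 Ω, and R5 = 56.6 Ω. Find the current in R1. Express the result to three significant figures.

Conductances: ΣG = 1/4.06 + 1/11.6 + 1/2.52 + 1/15.0 + 1/56.6 = 0.8137 (1/Ω).
Current divider: I(R1) = I_s · G_k/ΣG = 19.5 × (0.2463/0.8137) = 19.5 × 0.3027 = 5.903 mA.

I ≈ 5.90 mA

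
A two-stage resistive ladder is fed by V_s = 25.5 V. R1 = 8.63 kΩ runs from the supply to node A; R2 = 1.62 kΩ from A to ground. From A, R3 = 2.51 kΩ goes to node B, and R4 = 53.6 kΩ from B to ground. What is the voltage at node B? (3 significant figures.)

V_B ≈ 3.76 V

The second stage (R3 + R4 = 56.11 kΩ) loads node A in parallel with R2.
R2 ‖ (R3+R4) = 1.575 kΩ.
So V_A = 25.5 × 0.1543 = 3.935 V.
Then the unloaded second divider: V_B = V_A × R4/(R3+R4) = 3.935 × 0.9553 = 3.759 V.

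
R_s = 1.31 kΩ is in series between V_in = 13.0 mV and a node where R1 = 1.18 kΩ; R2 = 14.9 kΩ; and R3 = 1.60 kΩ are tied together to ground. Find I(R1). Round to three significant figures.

I ≈ 3.65 µA

Equivalent of the parallel group: R_p = 0.6495 kΩ.
Node voltage V_A = V_in · R_p/(R_s + R_p) = 13.0 × 0.3315 = 4.309 mV.
Branch current I = V_A/R1 = 4.309/1.18 = 3.652 µA.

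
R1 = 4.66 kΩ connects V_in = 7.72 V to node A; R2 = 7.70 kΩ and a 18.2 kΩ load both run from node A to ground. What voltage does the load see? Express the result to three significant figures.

R2 ‖ R_L = (7.70 × 18.2)/(7.70 + 18.2) = 5.411 kΩ.
Then V_out = V_in · R2'/(R1 + R2') = 7.72 × 5.411/10.07 = 4.148 V.
(Unloaded it would be 4.81 V; the load pulls it down.)

V_out ≈ 4.15 V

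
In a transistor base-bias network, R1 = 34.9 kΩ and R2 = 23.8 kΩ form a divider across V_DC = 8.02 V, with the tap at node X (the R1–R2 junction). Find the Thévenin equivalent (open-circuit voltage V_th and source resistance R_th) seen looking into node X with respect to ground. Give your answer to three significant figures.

V_th ≈ 3.25 V, R_th ≈ 14.2 kΩ

V_th is the unloaded tap voltage: V_DC · R2/(R1+R2) = 8.02 × 0.4055 = 3.252 V.
With V_DC suppressed (replaced by a short), R_th = R1 ‖ R2 = (34.90 × 23.8)/(34.90 + 23.8) = 14.15 kΩ.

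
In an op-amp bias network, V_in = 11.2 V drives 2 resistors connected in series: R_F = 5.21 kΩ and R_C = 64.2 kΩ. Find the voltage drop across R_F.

ΣR = 5.21 + 64.2 = 69.41 kΩ.
V = V_in · R/ΣR = 11.2 × 0.07506 = 0.8407 V.

V ≈ 0.841 V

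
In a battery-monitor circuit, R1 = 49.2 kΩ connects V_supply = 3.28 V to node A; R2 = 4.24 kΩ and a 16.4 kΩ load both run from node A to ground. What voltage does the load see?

R2 ‖ R_L = (4.24 × 16.4)/(4.24 + 16.4) = 3.369 kΩ.
Voltage divider with the loaded lower leg: V_out = 3.28 × 3.369/(49.2 + 3.369) = 3.28 × 0.06409 = 0.2102 V.
(Unloaded it would be 0.260 V; the load pulls it down.)

V_out ≈ 0.210 V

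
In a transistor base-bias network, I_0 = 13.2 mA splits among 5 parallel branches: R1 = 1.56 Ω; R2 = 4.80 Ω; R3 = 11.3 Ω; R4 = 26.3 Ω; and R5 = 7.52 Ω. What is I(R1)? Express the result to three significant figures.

I ≈ 7.63 mA

Total conductance ΣG = 1/1.56 + 1/4.80 + 1/11.3 + 1/26.3 + 1/7.52 = 1.109 (units of 1/Ω).
R1 takes the fraction G_k/ΣG = 0.6410/1.109 = 0.5781, so I = 13.2 × 0.5781 = 7.631 mA.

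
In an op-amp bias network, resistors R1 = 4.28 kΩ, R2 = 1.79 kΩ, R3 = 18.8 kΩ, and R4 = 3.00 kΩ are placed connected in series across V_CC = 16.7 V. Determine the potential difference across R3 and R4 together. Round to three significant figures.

V ≈ 13.1 V

Total series resistance ΣR = 4.28 + 1.79 + 18.8 + 3.00 = 27.87 kΩ.
R_{R3..R4} = 18.8 + 3.00 = 21.80 kΩ.
V = V_CC · R/ΣR = 16.7 × 0.7822 = 13.06 V.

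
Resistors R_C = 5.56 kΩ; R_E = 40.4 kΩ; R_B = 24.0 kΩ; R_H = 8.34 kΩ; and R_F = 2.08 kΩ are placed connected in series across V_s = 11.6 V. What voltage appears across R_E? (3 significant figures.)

Total series resistance ΣR = 5.56 + 40.4 + 24.0 + 8.34 + 2.08 = 80.38 kΩ.
V = V_s · R/ΣR = 11.6 × 0.5026 = 5.830 V.

V ≈ 5.83 V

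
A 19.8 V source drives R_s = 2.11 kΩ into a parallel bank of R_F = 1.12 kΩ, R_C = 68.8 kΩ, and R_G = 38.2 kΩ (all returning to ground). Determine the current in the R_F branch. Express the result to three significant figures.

I ≈ 5.95 mA

Combine the parallel branches: R_p = (1/1.12 + 1/68.8 + 1/38.2)⁻¹ = 1.071 kΩ.
V_A = 19.8 × 1.071/3.181 = 6.667 V.
I(R_F) = V_A / R_F = 6.667/1.12 = 5.953 mA.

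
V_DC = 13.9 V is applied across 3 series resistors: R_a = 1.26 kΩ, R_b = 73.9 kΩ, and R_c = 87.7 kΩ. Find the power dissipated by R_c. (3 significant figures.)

P ≈ 0.639 mW

ΣR = 162.9 kΩ → I = 13.9/162.9 = 0.08535 mA.
P = I²R = 0.007285 × 87.7 = 0.6389 mW.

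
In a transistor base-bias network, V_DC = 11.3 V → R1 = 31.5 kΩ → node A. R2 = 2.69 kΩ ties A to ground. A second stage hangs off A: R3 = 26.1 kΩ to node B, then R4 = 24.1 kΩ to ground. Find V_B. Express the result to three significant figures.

V_B ≈ 0.407 V

The second stage (R3 + R4 = 50.20 kΩ) loads node A in parallel with R2.
Effective lower resistance at A: R2 ‖ 50.20 = 2.553 kΩ.
First divider: V_A = V_DC · 2.553/(31.5 + 2.553) = 0.8472 V.
Then the unloaded second divider: V_B = V_A × R4/(R3+R4) = 0.8472 × 0.4801 = 0.4067 V.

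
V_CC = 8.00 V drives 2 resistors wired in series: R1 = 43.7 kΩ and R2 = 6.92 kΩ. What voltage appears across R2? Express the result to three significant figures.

V ≈ 1.09 V

ΣR = 43.7 + 6.92 = 50.62 kΩ.
V = V_CC · R/ΣR = 8.00 × 0.1367 = 1.094 V.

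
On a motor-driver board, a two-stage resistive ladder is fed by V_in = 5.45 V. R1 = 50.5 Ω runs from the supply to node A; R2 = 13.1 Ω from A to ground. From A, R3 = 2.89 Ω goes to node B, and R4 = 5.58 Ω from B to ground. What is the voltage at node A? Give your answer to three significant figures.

V_A ≈ 0.504 V

The second stage (R3 + R4 = 8.470 Ω) loads node A in parallel with R2.
R2 ‖ (R3+R4) = 5.144 Ω.
First divider: V_A = V_in · 5.144/(50.5 + 5.144) = 0.5038 V.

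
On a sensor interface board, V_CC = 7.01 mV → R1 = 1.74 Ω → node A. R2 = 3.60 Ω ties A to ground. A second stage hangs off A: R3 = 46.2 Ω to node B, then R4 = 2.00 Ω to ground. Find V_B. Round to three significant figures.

V_B ≈ 0.191 mV

The second stage (R3 + R4 = 48.20 Ω) loads node A in parallel with R2.
R2 ‖ (R3+R4) = 3.350 Ω.
V_A = 7.01 × 3.350/(1.74 + 3.350) = 4.614 mV.
Stage 2 is unloaded, so V_B = V_A · R4/(R3+R4) = 4.614 × 2.00/48.20 = 0.1914 mV.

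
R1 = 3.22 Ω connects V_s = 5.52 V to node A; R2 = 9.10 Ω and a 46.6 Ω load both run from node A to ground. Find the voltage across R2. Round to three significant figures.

V_out ≈ 3.88 V

First combine the lower leg with the load: R2 ‖ R_L = 7.613 Ω.
Then V_out = V_s · R2'/(R1 + R2') = 5.52 × 7.613/10.83 = 3.879 V.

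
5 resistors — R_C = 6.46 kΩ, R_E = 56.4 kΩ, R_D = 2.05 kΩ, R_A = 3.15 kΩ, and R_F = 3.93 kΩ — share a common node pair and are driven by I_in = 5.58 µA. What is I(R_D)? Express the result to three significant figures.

Total conductance ΣG = 1/6.46 + 1/56.4 + 1/2.05 + 1/3.15 + 1/3.93 = 1.232 (units of 1/kΩ).
Current divider: I(R_D) = I_in · G_k/ΣG = 5.58 × (0.4878/1.232) = 5.58 × 0.3959 = 2.209 µA.

I ≈ 2.21 µA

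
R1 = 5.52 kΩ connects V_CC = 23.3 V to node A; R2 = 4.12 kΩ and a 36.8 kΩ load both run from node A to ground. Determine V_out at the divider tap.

V_out ≈ 9.36 V

First combine the lower leg with the load: R2 ‖ R_L = 3.705 kΩ.
Then V_out = V_CC · R2'/(R1 + R2') = 23.3 × 3.705/9.225 = 9.358 V.
(Unloaded it would be 9.96 V; the load pulls it down.)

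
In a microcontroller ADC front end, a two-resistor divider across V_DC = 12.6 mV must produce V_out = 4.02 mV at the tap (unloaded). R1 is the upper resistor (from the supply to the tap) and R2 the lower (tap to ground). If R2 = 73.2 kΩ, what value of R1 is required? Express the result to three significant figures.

R1 ≈ 156 kΩ

Required fraction k = V_out/V_DC = 0.3190.
So R1 = R2 · (V_DC/V_out − 1) = 73.2 × (12.6/4.02 − 1) = 73.2 × 2.134 = 156.2 kΩ.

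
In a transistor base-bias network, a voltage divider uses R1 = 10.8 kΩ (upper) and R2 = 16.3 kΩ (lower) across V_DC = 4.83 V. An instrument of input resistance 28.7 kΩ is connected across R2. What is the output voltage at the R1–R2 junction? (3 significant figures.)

V_out ≈ 2.37 V

First combine the lower leg with the load: R2 ‖ R_L = 10.40 kΩ.
Voltage divider with the loaded lower leg: V_out = 4.83 × 10.40/(10.8 + 10.40) = 4.83 × 0.4905 = 2.369 V.
(Unloaded it would be 2.91 V; the load pulls it down.)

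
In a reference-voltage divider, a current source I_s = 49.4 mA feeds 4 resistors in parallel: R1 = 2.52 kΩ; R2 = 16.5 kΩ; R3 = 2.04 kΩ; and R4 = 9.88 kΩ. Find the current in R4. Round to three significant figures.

I ≈ 4.77 mA

Conductances: ΣG = 1/2.52 + 1/16.5 + 1/2.04 + 1/9.88 = 1.049 (1/kΩ).
R4 takes the fraction G_k/ΣG = 0.1012/1.049 = 0.09650, so I = 49.4 × 0.09650 = 4.767 mA.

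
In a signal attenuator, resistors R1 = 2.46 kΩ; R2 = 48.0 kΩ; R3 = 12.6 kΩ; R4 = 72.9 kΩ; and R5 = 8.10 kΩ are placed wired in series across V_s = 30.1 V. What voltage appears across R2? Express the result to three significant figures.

Series total: ΣR = 2.46 + 48.0 + 12.6 + 72.9 + 8.10 = 144.1 kΩ.
Voltage divider: V = V_s · (48.00 / 144.1) = 30.1 × 0.3332 = 10.03 V.

V ≈ 10.0 V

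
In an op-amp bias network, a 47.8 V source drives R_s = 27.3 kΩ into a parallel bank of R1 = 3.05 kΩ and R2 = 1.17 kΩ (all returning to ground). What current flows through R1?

I ≈ 0.471 mA

Combine the parallel branches: R_p = (1/3.05 + 1/1.17)⁻¹ = 0.8456 kΩ.
Node voltage V_A = V_CC · R_p/(R_s + R_p) = 47.8 × 0.03004 = 1.436 V.
Branch current I = V_A/R1 = 1.436/3.05 = 0.4709 mA.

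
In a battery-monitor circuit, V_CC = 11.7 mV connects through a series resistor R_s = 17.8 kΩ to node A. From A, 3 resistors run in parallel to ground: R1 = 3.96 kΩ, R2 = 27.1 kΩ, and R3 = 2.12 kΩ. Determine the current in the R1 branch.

I ≈ 0.203 µA

Parallel bank: R_p = 1/(1/3.96 + 1/27.1 + 1/2.12) = 1.314 kΩ.
Node voltage V_A = V_CC · R_p/(R_s + R_p) = 11.7 × 0.06874 = 0.8042 mV.
I(R1) = V_A / R1 = 0.8042/3.96 = 0.2031 µA.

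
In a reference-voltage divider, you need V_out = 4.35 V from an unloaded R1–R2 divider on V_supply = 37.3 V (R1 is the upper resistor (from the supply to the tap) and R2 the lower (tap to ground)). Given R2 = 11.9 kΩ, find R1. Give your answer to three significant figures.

R1 ≈ 90.1 kΩ

Required fraction k = V_out/V_supply = 0.1166.
Rearranging, R1 = R2·(1−k)/k = 11.9 × 7.575 = 90.14 kΩ.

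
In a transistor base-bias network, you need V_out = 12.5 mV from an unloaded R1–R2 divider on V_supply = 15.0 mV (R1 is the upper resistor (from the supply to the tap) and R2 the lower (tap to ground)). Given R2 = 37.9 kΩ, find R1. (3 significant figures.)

V_out/V_supply = R2/(R1+R2) = 0.8333.
So R1 = R2 · (V_supply/V_out − 1) = 37.9 × (15.0/12.5 − 1) = 37.9 × 0.2000 = 7.580 kΩ.

R1 ≈ 7.58 kΩ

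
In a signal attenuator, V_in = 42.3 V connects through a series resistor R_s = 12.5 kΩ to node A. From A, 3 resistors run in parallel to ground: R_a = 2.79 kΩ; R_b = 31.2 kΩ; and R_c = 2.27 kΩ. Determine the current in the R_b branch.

Combine the parallel branches: R_p = (1/2.79 + 1/31.2 + 1/2.27)⁻¹ = 1.203 kΩ.
Node voltage V_A = V_in · R_p/(R_s + R_p) = 42.3 × 0.08782 = 3.715 V.
I(R_b) = V_A / R_b = 3.715/31.2 = 0.1191 mA.

I ≈ 0.119 mA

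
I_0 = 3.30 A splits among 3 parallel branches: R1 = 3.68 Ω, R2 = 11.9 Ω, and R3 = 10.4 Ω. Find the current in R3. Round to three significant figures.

Total conductance ΣG = 1/3.68 + 1/11.9 + 1/10.4 = 0.4519 (units of 1/Ω).
Current divider: I(R3) = I_0 · G_k/ΣG = 3.30 × (0.09615/0.4519) = 3.30 × 0.2128 = 0.7021 A.

I ≈ 0.702 A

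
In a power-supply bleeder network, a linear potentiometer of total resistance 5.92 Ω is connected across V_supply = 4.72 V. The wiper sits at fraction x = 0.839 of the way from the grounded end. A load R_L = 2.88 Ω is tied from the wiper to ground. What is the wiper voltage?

V_out ≈ 3.10 V

Split the track: R_lower = x·R_p = 4.967 Ω, R_upper = (1−x)·R_p = 0.9531 Ω.
Lower segment in parallel with the load: 4.967 ‖ 2.88 = 1.823 Ω.
Then V_out = V_supply · 1.823/(0.9531 + 1.823) = 3.099 V.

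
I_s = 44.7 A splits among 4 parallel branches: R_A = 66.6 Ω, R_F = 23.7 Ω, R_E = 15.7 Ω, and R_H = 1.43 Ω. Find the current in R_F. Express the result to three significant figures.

ΣG = 1/66.6 + 1/23.7 + 1/15.7 + 1/1.43 = 0.8202.
Current divider: I(R_F) = I_s · G_k/ΣG = 44.7 × (0.04219/0.8202) = 44.7 × 0.05144 = 2.300 A.

I ≈ 2.30 A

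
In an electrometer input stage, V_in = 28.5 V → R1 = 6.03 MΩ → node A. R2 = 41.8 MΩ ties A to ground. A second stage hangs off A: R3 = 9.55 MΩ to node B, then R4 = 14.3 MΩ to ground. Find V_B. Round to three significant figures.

Node A sees R2 in parallel with the series input of stage 2, R3 + R4 = 23.85 MΩ.
Effective lower resistance at A: R2 ‖ 23.85 = 15.19 MΩ.
First divider: V_A = V_in · 15.19/(6.03 + 15.19) = 20.40 V.
V_B = V_A × 0.5996 = 12.23 V.

V_B ≈ 12.2 V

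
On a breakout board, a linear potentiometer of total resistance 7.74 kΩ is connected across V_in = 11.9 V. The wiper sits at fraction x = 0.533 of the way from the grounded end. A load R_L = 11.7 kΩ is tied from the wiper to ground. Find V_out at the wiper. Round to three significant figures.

Lower segment x·R_p = 4.125 kΩ; upper segment (1−x)·R_p = 3.615 kΩ.
Lower segment in parallel with the load: 4.125 ‖ 11.7 = 3.050 kΩ.
Loaded-divider output: V_out = 11.9 × 0.4576 = 5.446 V.
(Unloaded: V_out = x·V_in = 6.34 V.)

V_out ≈ 5.45 V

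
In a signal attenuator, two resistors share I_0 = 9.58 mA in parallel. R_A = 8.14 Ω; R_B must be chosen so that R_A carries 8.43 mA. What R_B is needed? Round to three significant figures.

In a two-way split, I_A/I_0 = R_B/(R_A + R_B).
8.43/9.58 = R_B/(R_A + R_B) → R_B = R_A · (0.8800)/(1 − 0.8800) = 8.14 × 7.330 = 59.67 Ω.

R_B ≈ 59.7 Ω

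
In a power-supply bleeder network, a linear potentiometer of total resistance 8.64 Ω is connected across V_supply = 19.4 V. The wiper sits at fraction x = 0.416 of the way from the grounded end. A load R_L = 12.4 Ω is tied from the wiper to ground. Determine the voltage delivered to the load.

The pot divides into 5.046 Ω above the wiper and 3.594 Ω below.
R_L loads the lower segment: effective lower R = 2.787 Ω.
Then V_out = V_supply · 2.787/(5.046 + 2.787) = 6.902 V.

V_out ≈ 6.90 V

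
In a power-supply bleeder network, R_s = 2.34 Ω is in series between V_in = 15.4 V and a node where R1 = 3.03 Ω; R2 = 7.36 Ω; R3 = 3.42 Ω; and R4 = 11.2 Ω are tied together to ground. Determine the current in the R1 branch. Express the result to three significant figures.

I ≈ 1.70 A

Equivalent of the parallel group: R_p = 1.180 Ω.
Node voltage V_A = V_in · R_p/(R_s + R_p) = 15.4 × 0.3352 = 5.162 V.
Branch current I = V_A/R1 = 5.162/3.03 = 1.704 A.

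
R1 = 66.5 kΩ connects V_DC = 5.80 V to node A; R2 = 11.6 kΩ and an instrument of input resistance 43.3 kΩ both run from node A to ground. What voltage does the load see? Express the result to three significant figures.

V_out ≈ 0.701 V

The load sits in parallel with R2, giving an effective lower resistance R2' = R2·R_L/(R2+R_L) = 9.149 kΩ.
Now apply the divider: V_out = 5.80 × 0.1209 = 0.7015 V.
(Unloaded it would be 0.861 V; the load pulls it down.)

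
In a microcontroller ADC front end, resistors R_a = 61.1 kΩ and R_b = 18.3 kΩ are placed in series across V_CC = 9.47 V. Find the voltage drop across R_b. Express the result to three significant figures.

V ≈ 2.18 V

Series total: ΣR = 61.1 + 18.3 = 79.40 kΩ.
Voltage divider: V = V_CC · (18.30 / 79.40) = 9.47 × 0.2305 = 2.183 V.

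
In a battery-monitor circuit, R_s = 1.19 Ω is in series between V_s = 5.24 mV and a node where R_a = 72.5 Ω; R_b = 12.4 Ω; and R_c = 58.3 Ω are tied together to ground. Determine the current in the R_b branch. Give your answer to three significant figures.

Equivalent of the parallel group: R_p = 8.961 Ω.
Node voltage V_A = V_s · R_p/(R_s + R_p) = 5.24 × 0.8828 = 4.626 mV.
I(R_b) = V_A / R_b = 4.626/12.4 = 0.3730 mA.
(Check via current divider: I_total = 0.5162 mA; share G_k/ΣG = 0.7227 → same result.)

I ≈ 0.373 mA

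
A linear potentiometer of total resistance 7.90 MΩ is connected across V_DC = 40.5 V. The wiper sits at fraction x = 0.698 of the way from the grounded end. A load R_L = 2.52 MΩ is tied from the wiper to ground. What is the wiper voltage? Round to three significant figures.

The pot divides into 2.386 MΩ above the wiper and 5.514 MΩ below.
Lower segment in parallel with the load: 5.514 ‖ 2.52 = 1.730 MΩ.
Then V_out = V_DC · 1.730/(2.386 + 1.730) = 17.02 V.
(Unloaded: V_out = x·V_DC = 28.3 V.)

V_out ≈ 17.0 V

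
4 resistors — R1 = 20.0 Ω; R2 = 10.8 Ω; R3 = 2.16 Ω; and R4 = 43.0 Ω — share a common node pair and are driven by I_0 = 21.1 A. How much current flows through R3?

Conductances: ΣG = 1/20.0 + 1/10.8 + 1/2.16 + 1/43.0 = 0.6288 (1/Ω).
Current divider: I(R3) = I_0 · G_k/ΣG = 21.1 × (0.4630/0.6288) = 21.1 × 0.7363 = 15.53 A.

I ≈ 15.5 A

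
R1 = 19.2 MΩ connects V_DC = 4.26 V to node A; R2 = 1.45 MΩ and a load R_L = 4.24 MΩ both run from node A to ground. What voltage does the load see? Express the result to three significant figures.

The load sits in parallel with R2, giving an effective lower resistance R2' = R2·R_L/(R2+R_L) = 1.080 MΩ.
Then V_out = V_DC · R2'/(R1 + R2') = 4.26 × 1.080/20.28 = 0.2270 V.
(Unloaded it would be 0.299 V; the load pulls it down.)

V_out ≈ 0.227 V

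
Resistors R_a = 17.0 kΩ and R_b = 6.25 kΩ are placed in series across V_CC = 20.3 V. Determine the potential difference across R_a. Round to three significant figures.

V ≈ 14.8 V

Series total: ΣR = 17.0 + 6.25 = 23.25 kΩ.
By the voltage-divider rule, V = 20.3 × 17.00/23.25 = 14.84 V.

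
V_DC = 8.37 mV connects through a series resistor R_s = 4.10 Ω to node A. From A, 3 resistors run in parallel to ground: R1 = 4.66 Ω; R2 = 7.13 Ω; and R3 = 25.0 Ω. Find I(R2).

I ≈ 0.448 mA

Combine the parallel branches: R_p = (1/4.66 + 1/7.13 + 1/25.0)⁻¹ = 2.533 Ω.
V_A by voltage divider: V_A = 8.37 × 2.533/(4.10 + 2.533) = 3.196 mV.
Branch current I = V_A/R2 = 3.196/7.13 = 0.4483 mA.
(Check via current divider: I_total = 1.262 mA; share G_k/ΣG = 0.3552 → same result.)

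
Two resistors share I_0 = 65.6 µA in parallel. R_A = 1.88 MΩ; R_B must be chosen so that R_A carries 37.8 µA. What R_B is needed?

In a two-way split, I_A/I_0 = R_B/(R_A + R_B).
37.8/65.6 = R_B/(R_A + R_B) → R_B = R_A · (0.5762)/(1 − 0.5762) = 1.88 × 1.360 = 2.556 MΩ.

R_B ≈ 2.56 MΩ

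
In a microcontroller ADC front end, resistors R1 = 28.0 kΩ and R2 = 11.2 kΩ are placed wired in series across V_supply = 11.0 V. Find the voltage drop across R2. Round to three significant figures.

ΣR = 28.0 + 11.2 = 39.20 kΩ.
By the voltage-divider rule, V = 11.0 × 11.20/39.20 = 3.143 V.

V ≈ 3.14 V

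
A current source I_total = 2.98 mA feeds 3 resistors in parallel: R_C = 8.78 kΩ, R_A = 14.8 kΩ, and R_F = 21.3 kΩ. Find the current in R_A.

I ≈ 0.882 mA

ΣG = 1/8.78 + 1/14.8 + 1/21.3 = 0.2284.
R_A takes the fraction G_k/ΣG = 0.06757/0.2284 = 0.2958, so I = 2.98 × 0.2958 = 0.8815 mA.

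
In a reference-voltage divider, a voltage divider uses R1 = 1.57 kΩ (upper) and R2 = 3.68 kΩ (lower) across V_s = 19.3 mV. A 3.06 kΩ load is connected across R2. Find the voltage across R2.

The load sits in parallel with R2, giving an effective lower resistance R2' = R2·R_L/(R2+R_L) = 1.671 kΩ.
Then V_out = V_s · R2'/(R1 + R2') = 19.3 × 1.671/3.241 = 9.950 mV.

V_out ≈ 9.95 mV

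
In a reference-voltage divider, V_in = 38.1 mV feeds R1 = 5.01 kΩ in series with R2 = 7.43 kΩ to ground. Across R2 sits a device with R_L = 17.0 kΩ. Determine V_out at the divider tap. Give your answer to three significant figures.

V_out ≈ 19.3 mV

R2 ‖ R_L = (7.43 × 17.0)/(7.43 + 17.0) = 5.170 kΩ.
Then V_out = V_in · R2'/(R1 + R2') = 38.1 × 5.170/10.18 = 19.35 mV.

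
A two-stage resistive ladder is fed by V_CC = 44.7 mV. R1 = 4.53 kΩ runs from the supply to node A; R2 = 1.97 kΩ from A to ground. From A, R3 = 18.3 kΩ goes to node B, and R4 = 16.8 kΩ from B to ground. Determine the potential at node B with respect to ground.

V_B ≈ 6.24 mV

The second stage (R3 + R4 = 35.10 kΩ) loads node A in parallel with R2.
Effective lower resistance at A: R2 ‖ 35.10 = 1.865 kΩ.
First divider: V_A = V_CC · 1.865/(4.53 + 1.865) = 13.04 mV.
Then the unloaded second divider: V_B = V_A × R4/(R3+R4) = 13.04 × 0.4786 = 6.240 mV.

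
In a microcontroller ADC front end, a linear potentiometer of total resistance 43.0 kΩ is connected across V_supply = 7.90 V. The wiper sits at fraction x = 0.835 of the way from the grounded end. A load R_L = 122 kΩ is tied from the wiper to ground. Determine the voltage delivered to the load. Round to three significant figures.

V_out ≈ 6.29 V

The pot divides into 7.095 kΩ above the wiper and 35.91 kΩ below.
(x·R_p) ‖ R_L = 27.74 kΩ.
Then V_out = V_supply · 27.74/(7.095 + 27.74) = 6.291 V.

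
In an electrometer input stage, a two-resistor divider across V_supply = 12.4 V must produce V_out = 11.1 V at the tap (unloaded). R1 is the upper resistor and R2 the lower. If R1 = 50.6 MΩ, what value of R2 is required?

R2 ≈ 432 MΩ

The divider ratio is R2/(R1+R2) = 11.1/12.4 = 0.8952.
R2 = R1 · 0.8952/(1 − 0.8952) = 432.0 MΩ.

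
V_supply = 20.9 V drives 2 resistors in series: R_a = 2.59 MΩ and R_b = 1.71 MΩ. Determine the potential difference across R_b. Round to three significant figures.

Series total: ΣR = 2.59 + 1.71 = 4.300 MΩ.
By the voltage-divider rule, V = 20.9 × 1.710/4.300 = 8.311 V.

V ≈ 8.31 V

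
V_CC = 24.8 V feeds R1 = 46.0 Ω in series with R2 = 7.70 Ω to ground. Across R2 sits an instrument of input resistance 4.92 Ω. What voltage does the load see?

V_out ≈ 1.52 V

The load sits in parallel with R2, giving an effective lower resistance R2' = R2·R_L/(R2+R_L) = 3.002 Ω.
Now apply the divider: V_out = 24.8 × 0.06126 = 1.519 V.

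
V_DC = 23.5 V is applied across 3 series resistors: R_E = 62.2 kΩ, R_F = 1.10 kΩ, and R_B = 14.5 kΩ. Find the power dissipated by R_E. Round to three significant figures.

P ≈ 5.68 mW

Series current I = V_DC/ΣR = 23.5/77.80 = 0.3021 mA.
P = I²R = 0.09124 × 62.2 = 5.675 mW.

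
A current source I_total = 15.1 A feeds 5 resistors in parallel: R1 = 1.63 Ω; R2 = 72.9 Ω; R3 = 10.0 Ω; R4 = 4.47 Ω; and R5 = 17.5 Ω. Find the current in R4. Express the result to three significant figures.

I ≈ 3.35 A

Total conductance ΣG = 1/1.63 + 1/72.9 + 1/10.0 + 1/4.47 + 1/17.5 = 1.008 (units of 1/Ω).
By the current-divider rule, I = I_total · G_k/ΣG = 15.1 × 0.2219 = 3.351 A.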